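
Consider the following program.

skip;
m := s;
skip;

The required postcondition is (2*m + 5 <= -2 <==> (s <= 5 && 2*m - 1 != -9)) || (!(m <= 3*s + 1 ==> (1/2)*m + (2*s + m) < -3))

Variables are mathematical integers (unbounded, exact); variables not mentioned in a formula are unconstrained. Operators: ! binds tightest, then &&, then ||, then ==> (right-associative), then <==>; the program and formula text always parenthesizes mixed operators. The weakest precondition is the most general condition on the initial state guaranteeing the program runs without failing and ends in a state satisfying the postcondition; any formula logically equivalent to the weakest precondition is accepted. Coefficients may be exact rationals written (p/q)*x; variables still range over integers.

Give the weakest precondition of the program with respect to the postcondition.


Working backward. After the program, the postcondition (2*m + 5 <= -2 <==> (s <= 5 && 2*m - 1 != -9)) || (!(m <= 3*s + 1 ==> (1/2)*m + (2*s + m) < -3)) must hold; in canonical form it is (2*m <= -7 <==> (s <= 5 && 2*m != -8)) || (!(m <= 3*s + 1 ==> (3/2)*m + 2*s < -3)).
Before skip: (2*m <= -7 <==> (s <= 5 && 2*m != -8)) || (!(m <= 3*s + 1 ==> (3/2)*m + 2*s < -3))
Before m := s: (2*s <= -7 <==> (s <= 5 && 2*s != -8)) || (!(2*s >= -1 ==> (7/2)*s < -3))
Before skip: (2*s <= -7 <==> (s <= 5 && 2*s != -8)) || (!(2*s >= -1 ==> (7/2)*s < -3))
Answer: WP = (2*s <= -7 <==> (s <= 5 && 2*s != -8)) || (!(2*s >= -1 ==> (7/2)*s < -3))


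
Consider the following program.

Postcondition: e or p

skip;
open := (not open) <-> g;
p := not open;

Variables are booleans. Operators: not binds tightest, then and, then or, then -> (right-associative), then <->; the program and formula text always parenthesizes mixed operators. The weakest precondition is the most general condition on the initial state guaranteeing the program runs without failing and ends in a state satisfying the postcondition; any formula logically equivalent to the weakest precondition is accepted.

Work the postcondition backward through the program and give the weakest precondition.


Working backward. After the program, e or p must hold.
Before p := not open: e or (not open)
Before open := (not open) <-> g: e or (not ((not open) <-> g))
Before skip: e or (not ((not open) <-> g))
Answer: WP = e or (not ((not open) <-> g))


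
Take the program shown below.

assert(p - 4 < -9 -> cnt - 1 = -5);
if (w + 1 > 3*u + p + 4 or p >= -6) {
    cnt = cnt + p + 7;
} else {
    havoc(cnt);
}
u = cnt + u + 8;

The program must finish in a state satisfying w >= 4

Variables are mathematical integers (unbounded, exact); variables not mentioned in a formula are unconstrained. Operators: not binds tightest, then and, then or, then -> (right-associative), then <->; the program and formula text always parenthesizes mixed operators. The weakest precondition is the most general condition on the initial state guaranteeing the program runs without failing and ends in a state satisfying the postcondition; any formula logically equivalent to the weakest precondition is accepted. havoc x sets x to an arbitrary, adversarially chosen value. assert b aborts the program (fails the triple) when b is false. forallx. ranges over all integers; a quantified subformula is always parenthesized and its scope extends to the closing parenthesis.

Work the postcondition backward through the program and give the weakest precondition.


Working backward. After the program, w >= 4 must hold.
Before u := cnt + u + 8: w >= 4
Then branch requires w >= 4; else branch requires w >= 4.
Before the if: ((w > p + 3*u + 3 or p >= -6) -> w >= 4) and ((not (w > p + 3*u + 3 or p >= -6)) -> w >= 4)
Before assert p - 4 < -9 -> cnt - 1 = -5: (p < -5 -> cnt = -4) and ((w > p + 3*u + 3 or p >= -6) -> w >= 4) and ((not (w > p + 3*u + 3 or p >= -6)) -> w >= 4)
Answer: WP = (p < -5 -> cnt = -4) and ((w > p + 3*u + 3 or p >= -6) -> w >= 4) and ((not (w > p + 3*u + 3 or p >= -6)) -> w >= 4)


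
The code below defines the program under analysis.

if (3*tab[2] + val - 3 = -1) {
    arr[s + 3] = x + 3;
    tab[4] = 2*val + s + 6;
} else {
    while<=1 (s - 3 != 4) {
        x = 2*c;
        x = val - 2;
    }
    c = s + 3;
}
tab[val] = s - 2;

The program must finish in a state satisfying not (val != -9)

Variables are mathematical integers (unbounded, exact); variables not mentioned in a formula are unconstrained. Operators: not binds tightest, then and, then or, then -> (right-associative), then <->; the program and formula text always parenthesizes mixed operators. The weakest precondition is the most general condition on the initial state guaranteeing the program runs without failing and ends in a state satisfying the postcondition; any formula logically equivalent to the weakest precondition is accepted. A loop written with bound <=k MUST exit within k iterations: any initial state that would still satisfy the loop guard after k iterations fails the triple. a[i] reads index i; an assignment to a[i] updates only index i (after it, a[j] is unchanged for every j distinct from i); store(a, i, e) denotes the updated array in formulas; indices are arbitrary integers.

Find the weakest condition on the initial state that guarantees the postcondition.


Working backward. After the program, not (val != -9) must hold.
Before tab[val] := s - 2: not (val != -9)
Then branch requires not (val != -9); else branch requires (s != 7 -> ((not (s != 7)) and (not (val != -9)))) and ((not (s != 7)) -> (not (val != -9))).
Before the if: (3*tab[2] + val = 2 -> (not (val != -9))) and ((not (3*tab[2] + val = 2)) -> ((s != 7 -> ((not (s != 7)) and (not (val != -9)))) and ((not (s != 7)) -> (not (val != -9)))))
Answer: WP = (3*tab[2] + val = 2 -> (not (val != -9))) and ((not (3*tab[2] + val = 2)) -> ((s != 7 -> ((not (s != 7)) and (not (val != -9)))) and ((not (s != 7)) -> (not (val != -9)))))


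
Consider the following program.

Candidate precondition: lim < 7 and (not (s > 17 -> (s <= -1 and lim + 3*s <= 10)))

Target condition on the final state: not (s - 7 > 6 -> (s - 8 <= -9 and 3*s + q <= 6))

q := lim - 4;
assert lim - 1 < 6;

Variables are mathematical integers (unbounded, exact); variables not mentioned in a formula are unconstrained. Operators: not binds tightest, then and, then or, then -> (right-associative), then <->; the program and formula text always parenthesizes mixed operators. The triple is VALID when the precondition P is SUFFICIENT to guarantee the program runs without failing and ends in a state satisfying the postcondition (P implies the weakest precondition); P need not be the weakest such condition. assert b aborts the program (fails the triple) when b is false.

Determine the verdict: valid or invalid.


Working backward. After the program, the postcondition not (s - 7 > 6 -> (s - 8 <= -9 and 3*s + q <= 6)) must hold; in canonical form it is not (s > 13 -> (s <= -1 and q + 3*s <= 6)).
Before assert lim - 1 < 6: lim < 7 and (not (s > 13 -> (s <= -1 and q + 3*s <= 6)))
Before q := lim - 4: lim < 7 and (not (s > 13 -> (s <= -1 and lim + 3*s <= 10)))
The weakest precondition is lim < 7 and (not (s > 13 -> (s <= -1 and lim + 3*s <= 10))).
Check whether lim < 7 and (not (s > 17 -> (s <= -1 and lim + 3*s <= 10))) implies it.
Every state satisfying the precondition satisfies the weakest precondition: the implication holds.
Answer: valid


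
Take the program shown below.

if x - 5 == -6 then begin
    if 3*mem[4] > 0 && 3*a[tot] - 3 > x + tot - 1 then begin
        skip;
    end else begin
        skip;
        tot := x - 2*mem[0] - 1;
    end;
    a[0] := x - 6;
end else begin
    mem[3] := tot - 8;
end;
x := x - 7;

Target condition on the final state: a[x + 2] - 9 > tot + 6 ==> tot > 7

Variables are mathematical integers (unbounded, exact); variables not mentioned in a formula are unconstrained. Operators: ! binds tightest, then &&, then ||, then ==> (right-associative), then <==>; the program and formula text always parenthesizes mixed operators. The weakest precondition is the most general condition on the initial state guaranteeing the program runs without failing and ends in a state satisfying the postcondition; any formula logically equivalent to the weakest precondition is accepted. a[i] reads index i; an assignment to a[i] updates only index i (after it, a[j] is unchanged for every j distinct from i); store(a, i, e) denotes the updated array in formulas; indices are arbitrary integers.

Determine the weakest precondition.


Working backward. After the program, the postcondition a[x + 2] - 9 > tot + 6 ==> tot > 7 must hold; in canonical form it is a[x + 2] > tot + 15 ==> tot > 7.
Before x := x - 7: a[x - 5] > tot + 15 ==> tot > 7
Then branch requires ((3*mem[4] > 0 && 3*a[tot] > tot + x + 2) ==> (store(a, 0, x - 6)[x - 5] > tot + 15 ==> tot > 7)) && ((!(3*mem[4] > 0 && 3*a[tot] > tot + x + 2)) ==> (2*mem[0] + store(a, 0, x - 6)[x - 5] > x + 14 ==> x > 2*mem[0] + 8)); else branch requires a[x - 5] > tot + 15 ==> tot > 7.
Before the if: (x == -1 ==> (((3*mem[4] > 0 && 3*a[tot] > tot + x + 2) ==> (store(a, 0, x - 6)[x - 5] > tot + 15 ==> tot > 7)) && ((!(3*mem[4] > 0 && 3*a[tot] > tot + x + 2)) ==> (2*mem[0] + store(a, 0, x - 6)[x - 5] > x + 14 ==> x > 2*mem[0] + 8)))) && ((!(x == -1)) ==> (a[x - 5] > tot + 15 ==> tot > 7))
Answer: WP = (x == -1 ==> (((3*mem[4] > 0 && 3*a[tot] > tot + x + 2) ==> (store(a, 0, x - 6)[x - 5] > tot + 15 ==> tot > 7)) && ((!(3*mem[4] > 0 && 3*a[tot] > tot + x + 2)) ==> (2*mem[0] + store(a, 0, x - 6)[x - 5] > x + 14 ==> x > 2*mem[0] + 8)))) && ((!(x == -1)) ==> (a[x - 5] > tot + 15 ==> tot > 7))


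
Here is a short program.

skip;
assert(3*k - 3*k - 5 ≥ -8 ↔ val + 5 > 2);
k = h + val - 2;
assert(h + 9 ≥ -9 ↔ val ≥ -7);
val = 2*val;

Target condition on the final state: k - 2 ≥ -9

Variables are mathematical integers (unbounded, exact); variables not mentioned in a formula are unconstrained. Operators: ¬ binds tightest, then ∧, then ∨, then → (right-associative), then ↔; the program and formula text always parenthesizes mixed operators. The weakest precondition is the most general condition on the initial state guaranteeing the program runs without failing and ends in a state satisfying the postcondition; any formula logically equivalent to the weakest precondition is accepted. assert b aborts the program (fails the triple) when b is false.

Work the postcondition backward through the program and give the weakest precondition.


Working backward. After the program, the postcondition k - 2 ≥ -9 must hold; in canonical form it is k ≥ -7.
Before val := 2*val: k ≥ -7
Before assert h + 9 ≥ -9 ↔ val ≥ -7: (h ≥ -18 ↔ val ≥ -7) ∧ k ≥ -7
Before k := h + val - 2: (h ≥ -18 ↔ val ≥ -7) ∧ h + val ≥ -5
Before assert 3*k - 3*k - 5 ≥ -8 ↔ val + 5 > 2: val > -3 ∧ (h ≥ -18 ↔ val ≥ -7) ∧ h + val ≥ -5
Before skip: val > -3 ∧ (h ≥ -18 ↔ val ≥ -7) ∧ h + val ≥ -5
Answer: WP = val > -3 ∧ (h ≥ -18 ↔ val ≥ -7) ∧ h + val ≥ -5


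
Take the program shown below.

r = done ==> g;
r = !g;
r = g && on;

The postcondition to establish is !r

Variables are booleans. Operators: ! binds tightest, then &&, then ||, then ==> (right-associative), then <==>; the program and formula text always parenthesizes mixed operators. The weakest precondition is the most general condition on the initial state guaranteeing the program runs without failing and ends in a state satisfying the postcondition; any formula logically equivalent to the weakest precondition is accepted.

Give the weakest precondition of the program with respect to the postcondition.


Working backward. After the program, !r must hold.
Before r := g && on: !(g && on)
Before r := !g: !(g && on)
Before r := done ==> g: !(g && on)
Answer: WP = !(g && on)


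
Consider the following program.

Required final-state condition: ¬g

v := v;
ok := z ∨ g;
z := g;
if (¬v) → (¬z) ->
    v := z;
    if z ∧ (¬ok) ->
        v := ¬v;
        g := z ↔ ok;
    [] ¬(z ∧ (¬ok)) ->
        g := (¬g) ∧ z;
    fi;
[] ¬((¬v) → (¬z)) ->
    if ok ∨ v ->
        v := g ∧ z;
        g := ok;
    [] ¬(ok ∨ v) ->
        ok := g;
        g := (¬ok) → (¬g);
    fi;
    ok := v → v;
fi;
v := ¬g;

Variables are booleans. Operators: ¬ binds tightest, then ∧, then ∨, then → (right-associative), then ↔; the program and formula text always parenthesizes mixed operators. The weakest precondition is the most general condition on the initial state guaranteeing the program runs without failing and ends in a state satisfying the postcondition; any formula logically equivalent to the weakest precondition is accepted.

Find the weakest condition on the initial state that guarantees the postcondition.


Working backward. After the program, ¬g must hold.
Before v := ¬g: ¬g
Then branch requires ((z ∧ (¬ok)) → (¬(z ↔ ok))) ∧ ((¬(z ∧ (¬ok))) → (¬((¬g) ∧ z))); else branch requires ((ok ∨ v) → (¬ok)) ∧ (ok ∨ v).
Before the if: (((¬v) → (¬z)) → (((z ∧ (¬ok)) → (¬(z ↔ ok))) ∧ ((¬(z ∧ (¬ok))) → (¬((¬g) ∧ z))))) ∧ ((¬((¬v) → (¬z))) → (((ok ∨ v) → (¬ok)) ∧ (ok ∨ v)))
Before z := g: (((¬v) → (¬g)) → ((g ∧ (¬ok)) → (¬(g ↔ ok)))) ∧ ((¬((¬v) → (¬g))) → (((ok ∨ v) → (¬ok)) ∧ (ok ∨ v)))
Before ok := z ∨ g: (((¬v) → (¬g)) → ((g ∧ (¬(z ∨ g))) → (¬(g ↔ (z ∨ g))))) ∧ ((¬((¬v) → (¬g))) → (((z ∨ g ∨ v) → (¬(z ∨ g))) ∧ (z ∨ g ∨ v)))
Before v := v: (((¬v) → (¬g)) → ((g ∧ (¬(z ∨ g))) → (¬(g ↔ (z ∨ g))))) ∧ ((¬((¬v) → (¬g))) → (((z ∨ g ∨ v) → (¬(z ∨ g))) ∧ (z ∨ g ∨ v)))
Answer: WP = (((¬v) → (¬g)) → ((g ∧ (¬(z ∨ g))) → (¬(g ↔ (z ∨ g))))) ∧ ((¬((¬v) → (¬g))) → (((z ∨ g ∨ v) → (¬(z ∨ g))) ∧ (z ∨ g ∨ v)))


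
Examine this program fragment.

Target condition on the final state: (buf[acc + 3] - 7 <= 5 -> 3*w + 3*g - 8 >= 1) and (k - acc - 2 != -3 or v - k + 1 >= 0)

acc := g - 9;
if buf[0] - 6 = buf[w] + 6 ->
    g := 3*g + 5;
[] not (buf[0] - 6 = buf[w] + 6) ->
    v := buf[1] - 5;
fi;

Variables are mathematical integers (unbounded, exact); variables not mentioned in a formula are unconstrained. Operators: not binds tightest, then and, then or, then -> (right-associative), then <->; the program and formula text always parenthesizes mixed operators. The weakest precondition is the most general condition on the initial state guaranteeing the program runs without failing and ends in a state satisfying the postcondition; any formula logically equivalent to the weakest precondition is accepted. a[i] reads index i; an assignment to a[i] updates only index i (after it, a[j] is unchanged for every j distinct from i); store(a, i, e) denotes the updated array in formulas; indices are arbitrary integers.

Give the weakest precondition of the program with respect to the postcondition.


Working backward. After the program, the postcondition (buf[acc + 3] - 7 <= 5 -> 3*w + 3*g - 8 >= 1) and (k - acc - 2 != -3 or v - k + 1 >= 0) must hold; in canonical form it is (buf[acc + 3] <= 12 -> 3*g + 3*w >= 9) and (k != acc - 1 or v >= k - 1).
Then branch requires (buf[acc + 3] <= 12 -> 9*g + 3*w >= -6) and (k != acc - 1 or v >= k - 1); else branch requires (buf[acc + 3] <= 12 -> 3*g + 3*w >= 9) and (k != acc - 1 or buf[1] >= k + 4).
Before the if: (buf[0] = buf[w] + 12 -> ((buf[acc + 3] <= 12 -> 9*g + 3*w >= -6) and (k != acc - 1 or v >= k - 1))) and ((not (buf[0] = buf[w] + 12)) -> ((buf[acc + 3] <= 12 -> 3*g + 3*w >= 9) and (k != acc - 1 or buf[1] >= k + 4)))
Before acc := g - 9: (buf[0] = buf[w] + 12 -> ((buf[g - 6] <= 12 -> 9*g + 3*w >= -6) and (k != g - 10 or v >= k - 1))) and ((not (buf[0] = buf[w] + 12)) -> ((buf[g - 6] <= 12 -> 3*g + 3*w >= 9) and (k != g - 10 or buf[1] >= k + 4)))
Answer: WP = (buf[0] = buf[w] + 12 -> ((buf[g - 6] <= 12 -> 9*g + 3*w >= -6) and (k != g - 10 or v >= k - 1))) and ((not (buf[0] = buf[w] + 12)) -> ((buf[g - 6] <= 12 -> 3*g + 3*w >= 9) and (k != g - 10 or buf[1] >= k + 4)))


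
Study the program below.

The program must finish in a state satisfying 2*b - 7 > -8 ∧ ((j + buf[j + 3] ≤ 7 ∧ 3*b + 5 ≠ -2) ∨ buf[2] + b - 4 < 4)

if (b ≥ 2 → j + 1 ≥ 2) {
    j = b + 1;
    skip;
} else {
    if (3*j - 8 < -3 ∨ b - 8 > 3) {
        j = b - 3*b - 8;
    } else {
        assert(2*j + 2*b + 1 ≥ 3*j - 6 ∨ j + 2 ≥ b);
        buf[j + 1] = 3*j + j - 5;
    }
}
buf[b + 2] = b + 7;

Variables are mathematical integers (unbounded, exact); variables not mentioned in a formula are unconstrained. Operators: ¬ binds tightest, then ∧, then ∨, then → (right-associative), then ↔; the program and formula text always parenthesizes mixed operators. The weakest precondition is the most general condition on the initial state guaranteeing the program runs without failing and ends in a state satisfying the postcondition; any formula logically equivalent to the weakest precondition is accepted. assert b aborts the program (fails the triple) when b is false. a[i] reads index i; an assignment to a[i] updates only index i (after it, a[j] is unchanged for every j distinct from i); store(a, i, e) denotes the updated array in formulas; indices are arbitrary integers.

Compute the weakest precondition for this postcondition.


Working backward. After the program, the postcondition 2*b - 7 > -8 ∧ ((j + buf[j + 3] ≤ 7 ∧ 3*b + 5 ≠ -2) ∨ buf[2] + b - 4 < 4) must hold; in canonical form it is 2*b > -1 ∧ ((buf[j + 3] + j ≤ 7 ∧ 3*b ≠ -7) ∨ buf[2] + b < 8).
Before buf[b + 2] := b + 7: 2*b > -1 ∧ ((store(buf, b + 2, b + 7)[j + 3] + j ≤ 7 ∧ 3*b ≠ -7) ∨ store(buf, b + 2, b + 7)[2] + b < 8)
Then branch requires 2*b > -1 ∧ ((store(buf, b + 2, b + 7)[b + 4] + b ≤ 6 ∧ 3*b ≠ -7) ∨ store(buf, b + 2, b + 7)[2] + b < 8); else branch requires ((3*j < 5 ∨ b > 11) → (2*b > -1 ∧ ((store(buf, b + 2, b + 7)[-2*b - 5] ≤ 2*b + 15 ∧ 3*b ≠ -7) ∨ store(buf, b + 2, b + 7)[2] + b < 8))) ∧ ((¬(3*j < 5 ∨ b > 11)) → ((2*b ≥ j - 7 ∨ j ≥ b - 2) ∧ 2*b > -1 ∧ ((store(store(buf, j + 1, 4*j - 5), b + 2, b + 7)[j + 3] + j ≤ 7 ∧ 3*b ≠ -7) ∨ store(store(buf, j + 1, 4*j - 5), b + 2, b + 7)[2] + b < 8))).
Before the if: ((b ≥ 2 → j ≥ 1) → (2*b > -1 ∧ ((store(buf, b + 2, b + 7)[b + 4] + b ≤ 6 ∧ 3*b ≠ -7) ∨ store(buf, b + 2, b + 7)[2] + b < 8))) ∧ ((¬(b ≥ 2 → j ≥ 1)) → (((3*j < 5 ∨ b > 11) → (2*b > -1 ∧ ((store(buf, b + 2, b + 7)[-2*b - 5] ≤ 2*b + 15 ∧ 3*b ≠ -7) ∨ store(buf, b + 2, b + 7)[2] + b < 8))) ∧ ((¬(3*j < 5 ∨ b > 11)) → ((2*b ≥ j - 7 ∨ j ≥ b - 2) ∧ 2*b > -1 ∧ ((store(store(buf, j + 1, 4*j - 5), b + 2, b + 7)[j + 3] + j ≤ 7 ∧ 3*b ≠ -7) ∨ store(store(buf, j + 1, 4*j - 5), b + 2, b + 7)[2] + b < 8)))))
Answer: WP = ((b ≥ 2 → j ≥ 1) → (2*b > -1 ∧ ((store(buf, b + 2, b + 7)[b + 4] + b ≤ 6 ∧ 3*b ≠ -7) ∨ store(buf, b + 2, b + 7)[2] + b < 8))) ∧ ((¬(b ≥ 2 → j ≥ 1)) → (((3*j < 5 ∨ b > 11) → (2*b > -1 ∧ ((store(buf, b + 2, b + 7)[-2*b - 5] ≤ 2*b + 15 ∧ 3*b ≠ -7) ∨ store(buf, b + 2, b + 7)[2] + b < 8))) ∧ ((¬(3*j < 5 ∨ b > 11)) → ((2*b ≥ j - 7 ∨ j ≥ b - 2) ∧ 2*b > -1 ∧ ((store(store(buf, j + 1, 4*j - 5), b + 2, b + 7)[j + 3] + j ≤ 7 ∧ 3*b ≠ -7) ∨ store(store(buf, j + 1, 4*j - 5), b + 2, b + 7)[2] + b < 8)))))


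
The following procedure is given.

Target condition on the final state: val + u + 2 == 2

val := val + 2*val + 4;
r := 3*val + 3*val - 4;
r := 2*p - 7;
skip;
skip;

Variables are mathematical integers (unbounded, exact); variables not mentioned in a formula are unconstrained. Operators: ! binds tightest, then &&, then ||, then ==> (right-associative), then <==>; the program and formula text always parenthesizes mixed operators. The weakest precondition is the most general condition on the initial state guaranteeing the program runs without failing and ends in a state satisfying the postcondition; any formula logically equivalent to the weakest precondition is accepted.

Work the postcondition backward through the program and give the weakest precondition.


Working backward. After the program, the postcondition val + u + 2 == 2 must hold; in canonical form it is u + val == 0.
Before skip: u + val == 0
Before skip: u + val == 0
Before r := 2*p - 7: u + val == 0
Before r := 3*val + 3*val - 4: u + val == 0
Before val := val + 2*val + 4: u + 3*val == -4
Answer: WP = u + 3*val == -4


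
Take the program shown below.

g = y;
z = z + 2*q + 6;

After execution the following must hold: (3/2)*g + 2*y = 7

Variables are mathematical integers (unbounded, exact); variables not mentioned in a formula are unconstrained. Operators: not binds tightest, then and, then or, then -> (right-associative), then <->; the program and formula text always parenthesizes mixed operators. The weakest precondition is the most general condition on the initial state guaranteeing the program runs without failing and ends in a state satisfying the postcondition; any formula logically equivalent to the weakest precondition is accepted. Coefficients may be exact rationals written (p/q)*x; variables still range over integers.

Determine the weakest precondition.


Working backward. After the program, (3/2)*g + 2*y = 7 must hold.
Before z := z + 2*q + 6: (3/2)*g + 2*y = 7
Before g := y: (7/2)*y = 7
Answer: WP = (7/2)*y = 7


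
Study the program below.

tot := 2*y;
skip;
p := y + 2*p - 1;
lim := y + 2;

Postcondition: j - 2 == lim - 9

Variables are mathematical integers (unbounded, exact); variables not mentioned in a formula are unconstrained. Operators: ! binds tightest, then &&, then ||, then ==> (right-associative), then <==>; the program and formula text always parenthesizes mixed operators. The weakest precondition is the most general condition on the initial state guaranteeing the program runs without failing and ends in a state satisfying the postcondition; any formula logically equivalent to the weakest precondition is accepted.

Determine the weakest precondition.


Working backward. After the program, the postcondition j - 2 == lim - 9 must hold; in canonical form it is j == lim - 7.
Before lim := y + 2: j == y - 5
Before p := y + 2*p - 1: j == y - 5
Before skip: j == y - 5
Before tot := 2*y: j == y - 5
Answer: WP = j == y - 5


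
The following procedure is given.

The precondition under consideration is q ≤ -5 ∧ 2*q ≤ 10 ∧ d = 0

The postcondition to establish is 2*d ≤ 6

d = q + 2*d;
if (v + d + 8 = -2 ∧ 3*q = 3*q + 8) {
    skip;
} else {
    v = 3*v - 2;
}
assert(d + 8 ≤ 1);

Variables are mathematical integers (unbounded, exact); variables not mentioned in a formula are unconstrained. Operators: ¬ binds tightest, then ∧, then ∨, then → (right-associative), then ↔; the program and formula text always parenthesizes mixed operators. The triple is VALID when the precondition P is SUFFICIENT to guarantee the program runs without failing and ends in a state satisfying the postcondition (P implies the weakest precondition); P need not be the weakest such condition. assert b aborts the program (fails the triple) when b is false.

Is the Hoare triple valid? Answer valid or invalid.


Working backward. After the program, 2*d ≤ 6 must hold.
Before assert d + 8 ≤ 1: d ≤ -7 ∧ 2*d ≤ 6
Then branch requires d ≤ -7 ∧ 2*d ≤ 6; else branch requires d ≤ -7 ∧ 2*d ≤ 6.
Before the if: d ≤ -7 ∧ 2*d ≤ 6
Before d := q + 2*d: 2*d + q ≤ -7 ∧ 4*d + 2*q ≤ 6
The weakest precondition is 2*d + q ≤ -7 ∧ 4*d + 2*q ≤ 6.
Check whether q ≤ -5 ∧ 2*q ≤ 10 ∧ d = 0 implies it.
Countermodel: at the initial state d = 0, q = -5, the precondition holds but the weakest precondition fails.
Answer: invalid


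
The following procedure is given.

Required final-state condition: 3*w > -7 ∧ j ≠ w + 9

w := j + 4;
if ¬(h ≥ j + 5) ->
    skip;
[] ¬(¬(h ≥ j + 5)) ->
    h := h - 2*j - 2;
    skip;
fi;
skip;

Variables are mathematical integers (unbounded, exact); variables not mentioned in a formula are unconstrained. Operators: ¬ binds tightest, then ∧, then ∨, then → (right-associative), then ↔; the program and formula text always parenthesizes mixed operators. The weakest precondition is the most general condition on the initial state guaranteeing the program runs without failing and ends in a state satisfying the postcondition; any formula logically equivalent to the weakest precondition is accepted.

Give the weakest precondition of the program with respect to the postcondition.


Working backward. After the program, 3*w > -7 ∧ j ≠ w + 9 must hold.
Before skip: 3*w > -7 ∧ j ≠ w + 9
Then branch requires 3*w > -7 ∧ j ≠ w + 9; else branch requires 3*w > -7 ∧ j ≠ w + 9.
Before the if: ((¬(h ≥ j + 5)) → (3*w > -7 ∧ j ≠ w + 9)) ∧ (h ≥ j + 5 → (3*w > -7 ∧ j ≠ w + 9))
Before w := j + 4: ((¬(h ≥ j + 5)) → 3*j > -19) ∧ (h ≥ j + 5 → 3*j > -19)
Answer: WP = ((¬(h ≥ j + 5)) → 3*j > -19) ∧ (h ≥ j + 5 → 3*j > -19)


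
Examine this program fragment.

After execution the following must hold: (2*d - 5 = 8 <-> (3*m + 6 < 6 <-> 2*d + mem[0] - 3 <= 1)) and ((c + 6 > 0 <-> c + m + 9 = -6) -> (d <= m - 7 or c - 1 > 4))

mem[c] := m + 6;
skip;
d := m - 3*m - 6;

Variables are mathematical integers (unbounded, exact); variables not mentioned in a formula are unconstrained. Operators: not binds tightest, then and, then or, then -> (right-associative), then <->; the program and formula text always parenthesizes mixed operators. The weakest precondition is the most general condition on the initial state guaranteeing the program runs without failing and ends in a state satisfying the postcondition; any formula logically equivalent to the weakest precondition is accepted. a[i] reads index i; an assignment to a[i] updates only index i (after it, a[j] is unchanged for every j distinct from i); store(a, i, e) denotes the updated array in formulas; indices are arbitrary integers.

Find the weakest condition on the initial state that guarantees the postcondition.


Working backward. After the program, the postcondition (2*d - 5 = 8 <-> (3*m + 6 < 6 <-> 2*d + mem[0] - 3 <= 1)) and ((c + 6 > 0 <-> c + m + 9 = -6) -> (d <= m - 7 or c - 1 > 4)) must hold; in canonical form it is (2*d = 13 <-> (3*m < 0 <-> mem[0] + 2*d <= 4)) and ((c > -6 <-> c + m = -15) -> (d <= m - 7 or c > 5)).
Before d := m - 3*m - 6: (4*m = -25 <-> (3*m < 0 <-> mem[0] <= 4*m + 16)) and ((c > -6 <-> c + m = -15) -> (3*m >= 1 or c > 5))
Before skip: (4*m = -25 <-> (3*m < 0 <-> mem[0] <= 4*m + 16)) and ((c > -6 <-> c + m = -15) -> (3*m >= 1 or c > 5))
Before mem[c] := m + 6: (4*m = -25 <-> (3*m < 0 <-> store(mem, c, m + 6)[0] <= 4*m + 16)) and ((c > -6 <-> c + m = -15) -> (3*m >= 1 or c > 5))
Answer: WP = (4*m = -25 <-> (3*m < 0 <-> store(mem, c, m + 6)[0] <= 4*m + 16)) and ((c > -6 <-> c + m = -15) -> (3*m >= 1 or c > 5))


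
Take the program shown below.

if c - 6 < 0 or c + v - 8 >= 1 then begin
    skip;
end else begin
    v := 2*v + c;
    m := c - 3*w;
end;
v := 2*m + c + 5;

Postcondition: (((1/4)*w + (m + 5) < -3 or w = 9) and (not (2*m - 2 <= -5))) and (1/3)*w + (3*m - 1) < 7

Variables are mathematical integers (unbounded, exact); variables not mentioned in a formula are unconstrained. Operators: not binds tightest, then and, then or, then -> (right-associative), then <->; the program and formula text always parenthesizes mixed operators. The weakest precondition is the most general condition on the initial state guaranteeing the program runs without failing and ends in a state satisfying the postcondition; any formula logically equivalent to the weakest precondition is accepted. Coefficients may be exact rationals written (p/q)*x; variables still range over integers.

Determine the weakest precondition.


Working backward. After the program, the postcondition (((1/4)*w + (m + 5) < -3 or w = 9) and (not (2*m - 2 <= -5))) and (1/3)*w + (3*m - 1) < 7 must hold; in canonical form it is (m + (1/4)*w < -8 or w = 9) and (not (2*m <= -3)) and 3*m + (1/3)*w < 8.
Before v := 2*m + c + 5: (m + (1/4)*w < -8 or w = 9) and (not (2*m <= -3)) and 3*m + (1/3)*w < 8
Then branch requires (m + (1/4)*w < -8 or w = 9) and (not (2*m <= -3)) and 3*m + (1/3)*w < 8; else branch requires (c < (11/4)*w - 8 or w = 9) and (not (2*c <= 6*w - 3)) and 3*c < (26/3)*w + 8.
Before the if: ((c < 6 or c + v >= 9) -> ((m + (1/4)*w < -8 or w = 9) and (not (2*m <= -3)) and 3*m + (1/3)*w < 8)) and ((not (c < 6 or c + v >= 9)) -> ((c < (11/4)*w - 8 or w = 9) and (not (2*c <= 6*w - 3)) and 3*c < (26/3)*w + 8))
Answer: WP = ((c < 6 or c + v >= 9) -> ((m + (1/4)*w < -8 or w = 9) and (not (2*m <= -3)) and 3*m + (1/3)*w < 8)) and ((not (c < 6 or c + v >= 9)) -> ((c < (11/4)*w - 8 or w = 9) and (not (2*c <= 6*w - 3)) and 3*c < (26/3)*w + 8))


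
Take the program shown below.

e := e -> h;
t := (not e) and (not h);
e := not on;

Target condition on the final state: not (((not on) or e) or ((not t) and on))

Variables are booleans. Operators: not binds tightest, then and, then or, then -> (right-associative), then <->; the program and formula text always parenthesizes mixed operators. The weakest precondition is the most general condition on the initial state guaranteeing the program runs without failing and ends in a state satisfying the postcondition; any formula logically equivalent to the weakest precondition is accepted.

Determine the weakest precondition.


Working backward. After the program, the postcondition not (((not on) or e) or ((not t) and on)) must hold; in canonical form it is not ((not on) or e or ((not t) and on)).
Before e := not on: not ((not on) or ((not t) and on))
Before t := (not e) and (not h): not ((not on) or ((not ((not e) and (not h))) and on))
Before e := e -> h: not ((not on) or ((not ((not (e -> h)) and (not h))) and on))
Answer: WP = not ((not on) or ((not ((not (e -> h)) and (not h))) and on))


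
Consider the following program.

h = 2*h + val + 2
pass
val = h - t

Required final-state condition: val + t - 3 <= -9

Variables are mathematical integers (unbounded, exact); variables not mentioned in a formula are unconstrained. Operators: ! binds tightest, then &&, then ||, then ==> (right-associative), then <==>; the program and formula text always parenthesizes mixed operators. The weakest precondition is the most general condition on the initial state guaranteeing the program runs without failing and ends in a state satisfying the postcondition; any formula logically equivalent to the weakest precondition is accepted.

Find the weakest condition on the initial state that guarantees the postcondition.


Working backward. After the program, the postcondition val + t - 3 <= -9 must hold; in canonical form it is t + val <= -6.
Before val := h - t: h <= -6
Before skip: h <= -6
Before h := 2*h + val + 2: 2*h + val <= -8
Answer: WP = 2*h + val <= -8


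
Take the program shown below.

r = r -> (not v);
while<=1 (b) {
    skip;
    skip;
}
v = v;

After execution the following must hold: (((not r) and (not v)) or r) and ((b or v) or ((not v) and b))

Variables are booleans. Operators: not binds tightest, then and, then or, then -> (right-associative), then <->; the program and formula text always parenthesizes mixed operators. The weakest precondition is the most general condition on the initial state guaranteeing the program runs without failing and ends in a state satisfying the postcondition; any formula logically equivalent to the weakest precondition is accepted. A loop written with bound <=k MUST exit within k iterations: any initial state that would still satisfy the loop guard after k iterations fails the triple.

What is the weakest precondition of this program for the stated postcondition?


Working backward. After the program, the postcondition (((not r) and (not v)) or r) and ((b or v) or ((not v) and b)) must hold; in canonical form it is (((not r) and (not v)) or r) and (b or v or ((not v) and b)).
Before v := v: (((not r) and (not v)) or r) and (b or v or ((not v) and b))
Before the loop (bound <=1), unroll the exhaustion recursion (WP_0 = exit-now case; WP_j = one more guarded iteration, up to j = 1):
  WP_0: (not b) and (((not r) and (not v)) or r) and (b or v or ((not v) and b))
  WP_1: (b -> ((not b) and (((not r) and (not v)) or r) and (b or v or ((not v) and b)))) and ((not b) -> ((((not r) and (not v)) or r) and (b or v or ((not v) and b))))
So before the loop: (b -> ((not b) and (((not r) and (not v)) or r) and (b or v or ((not v) and b)))) and ((not b) -> ((((not r) and (not v)) or r) and (b or v or ((not v) and b))))
Before r := r -> (not v): (b -> ((not b) and (((not (r -> (not v))) and (not v)) or (r -> (not v))) and (b or v or ((not v) and b)))) and ((not b) -> ((((not (r -> (not v))) and (not v)) or (r -> (not v))) and (b or v or ((not v) and b))))
Answer: WP = (b -> ((not b) and (((not (r -> (not v))) and (not v)) or (r -> (not v))) and (b or v or ((not v) and b)))) and ((not b) -> ((((not (r -> (not v))) and (not v)) or (r -> (not v))) and (b or v or ((not v) and b))))


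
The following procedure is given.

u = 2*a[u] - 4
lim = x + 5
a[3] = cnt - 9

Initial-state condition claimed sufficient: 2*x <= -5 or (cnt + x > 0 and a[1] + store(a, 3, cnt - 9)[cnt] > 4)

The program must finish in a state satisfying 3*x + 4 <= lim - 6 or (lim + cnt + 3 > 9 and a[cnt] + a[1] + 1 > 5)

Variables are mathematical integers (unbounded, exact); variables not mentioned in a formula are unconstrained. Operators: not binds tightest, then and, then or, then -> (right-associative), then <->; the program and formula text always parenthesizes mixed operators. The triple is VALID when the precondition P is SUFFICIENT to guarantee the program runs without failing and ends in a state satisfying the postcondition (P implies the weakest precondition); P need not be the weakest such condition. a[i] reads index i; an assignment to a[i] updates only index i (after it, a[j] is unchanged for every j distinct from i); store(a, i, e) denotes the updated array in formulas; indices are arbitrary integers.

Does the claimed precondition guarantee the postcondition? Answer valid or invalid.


Working backward. After the program, the postcondition 3*x + 4 <= lim - 6 or (lim + cnt + 3 > 9 and a[cnt] + a[1] + 1 > 5) must hold; in canonical form it is 3*x <= lim - 10 or (cnt + lim > 6 and a[1] + a[cnt] > 4).
Before a[3] := cnt - 9: 3*x <= lim - 10 or (cnt + lim > 6 and a[1] + store(a, 3, cnt - 9)[cnt] > 4)
Before lim := x + 5: 2*x <= -5 or (cnt + x > 1 and a[1] + store(a, 3, cnt - 9)[cnt] > 4)
Before u := 2*a[u] - 4: 2*x <= -5 or (cnt + x > 1 and a[1] + store(a, 3, cnt - 9)[cnt] > 4)
The weakest precondition is 2*x <= -5 or (cnt + x > 1 and a[1] + store(a, 3, cnt - 9)[cnt] > 4).
Check whether 2*x <= -5 or (cnt + x > 0 and a[1] + store(a, 3, cnt - 9)[cnt] > 4) implies it.
Countermodel: at the initial state a = {[0] = 7040, [1] = -7035, [3] = 2, elsewhere 2}, cnt = 0, x = 1, the precondition holds but the weakest precondition fails.
Answer: invalid


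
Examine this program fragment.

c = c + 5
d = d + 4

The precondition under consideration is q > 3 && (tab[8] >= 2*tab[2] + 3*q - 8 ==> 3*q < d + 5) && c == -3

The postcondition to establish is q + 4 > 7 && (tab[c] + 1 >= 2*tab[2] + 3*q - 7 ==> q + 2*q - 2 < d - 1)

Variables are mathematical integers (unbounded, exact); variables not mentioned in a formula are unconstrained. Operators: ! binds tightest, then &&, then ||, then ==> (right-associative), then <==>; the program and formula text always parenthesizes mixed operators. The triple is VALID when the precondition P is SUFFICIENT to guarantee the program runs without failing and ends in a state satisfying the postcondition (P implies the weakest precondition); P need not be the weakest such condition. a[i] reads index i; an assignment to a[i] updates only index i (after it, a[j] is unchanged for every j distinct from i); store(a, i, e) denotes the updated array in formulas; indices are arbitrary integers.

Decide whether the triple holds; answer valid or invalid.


Working backward. After the program, the postcondition q + 4 > 7 && (tab[c] + 1 >= 2*tab[2] + 3*q - 7 ==> q + 2*q - 2 < d - 1) must hold; in canonical form it is q > 3 && (tab[c] >= 2*tab[2] + 3*q - 8 ==> 3*q < d + 1).
Before d := d + 4: q > 3 && (tab[c] >= 2*tab[2] + 3*q - 8 ==> 3*q < d + 5)
Before c := c + 5: q > 3 && (tab[c + 5] >= 2*tab[2] + 3*q - 8 ==> 3*q < d + 5)
The weakest precondition is q > 3 && (tab[c + 5] >= 2*tab[2] + 3*q - 8 ==> 3*q < d + 5).
Check whether q > 3 && (tab[8] >= 2*tab[2] + 3*q - 8 ==> 3*q < d + 5) && c == -3 implies it.
Countermodel: at the initial state c = -3, d = 7, q = 4, tab = {[2] = -4, [8] = -5, elsewhere -4}, the precondition holds but the weakest precondition fails.
Answer: invalid


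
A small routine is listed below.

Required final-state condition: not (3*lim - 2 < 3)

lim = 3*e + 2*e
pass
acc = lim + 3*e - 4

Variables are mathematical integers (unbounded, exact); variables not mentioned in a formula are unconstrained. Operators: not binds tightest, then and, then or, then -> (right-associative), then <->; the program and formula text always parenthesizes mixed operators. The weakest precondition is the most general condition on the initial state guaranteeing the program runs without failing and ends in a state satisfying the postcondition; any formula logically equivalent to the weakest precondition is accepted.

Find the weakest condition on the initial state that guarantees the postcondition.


Working backward. After the program, the postcondition not (3*lim - 2 < 3) must hold; in canonical form it is not (3*lim < 5).
Before acc := lim + 3*e - 4: not (3*lim < 5)
Before skip: not (3*lim < 5)
Before lim := 3*e + 2*e: not (15*e < 5)
Answer: WP = not (15*e < 5)


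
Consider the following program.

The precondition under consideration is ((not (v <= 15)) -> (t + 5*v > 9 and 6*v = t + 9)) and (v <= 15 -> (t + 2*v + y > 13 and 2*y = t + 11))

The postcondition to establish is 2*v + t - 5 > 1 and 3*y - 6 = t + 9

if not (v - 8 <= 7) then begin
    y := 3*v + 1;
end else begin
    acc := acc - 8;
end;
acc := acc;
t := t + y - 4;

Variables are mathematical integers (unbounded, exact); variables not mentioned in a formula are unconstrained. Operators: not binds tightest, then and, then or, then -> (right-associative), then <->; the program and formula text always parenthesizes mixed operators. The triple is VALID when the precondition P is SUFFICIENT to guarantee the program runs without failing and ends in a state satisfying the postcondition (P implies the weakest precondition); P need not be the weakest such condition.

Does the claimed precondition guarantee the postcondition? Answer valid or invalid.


Working backward. After the program, the postcondition 2*v + t - 5 > 1 and 3*y - 6 = t + 9 must hold; in canonical form it is t + 2*v > 6 and 3*y = t + 15.
Before t := t + y - 4: t + 2*v + y > 10 and 2*y = t + 11
Before acc := acc: t + 2*v + y > 10 and 2*y = t + 11
Then branch requires t + 5*v > 9 and 6*v = t + 9; else branch requires t + 2*v + y > 10 and 2*y = t + 11.
Before the if: ((not (v <= 15)) -> (t + 5*v > 9 and 6*v = t + 9)) and (v <= 15 -> (t + 2*v + y > 10 and 2*y = t + 11))
The weakest precondition is ((not (v <= 15)) -> (t + 5*v > 9 and 6*v = t + 9)) and (v <= 15 -> (t + 2*v + y > 10 and 2*y = t + 11)).
Check whether ((not (v <= 15)) -> (t + 5*v > 9 and 6*v = t + 9)) and (v <= 15 -> (t + 2*v + y > 13 and 2*y = t + 11)) implies it.
Every state satisfying the precondition satisfies the weakest precondition: the implication holds.
Answer: valid


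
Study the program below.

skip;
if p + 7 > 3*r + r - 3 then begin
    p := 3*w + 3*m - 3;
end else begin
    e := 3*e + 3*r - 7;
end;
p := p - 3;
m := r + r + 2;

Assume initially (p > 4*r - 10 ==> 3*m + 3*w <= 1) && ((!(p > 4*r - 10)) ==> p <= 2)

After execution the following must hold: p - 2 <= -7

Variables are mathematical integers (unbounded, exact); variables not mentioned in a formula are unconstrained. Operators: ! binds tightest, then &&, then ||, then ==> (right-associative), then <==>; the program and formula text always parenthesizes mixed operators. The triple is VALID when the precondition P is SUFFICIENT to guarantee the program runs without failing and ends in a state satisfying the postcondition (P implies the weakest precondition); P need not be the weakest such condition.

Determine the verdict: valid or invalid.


Working backward. After the program, the postcondition p - 2 <= -7 must hold; in canonical form it is p <= -5.
Before m := r + r + 2: p <= -5
Before p := p - 3: p <= -2
Then branch requires 3*m + 3*w <= 1; else branch requires p <= -2.
Before the if: (p > 4*r - 10 ==> 3*m + 3*w <= 1) && ((!(p > 4*r - 10)) ==> p <= -2)
Before skip: (p > 4*r - 10 ==> 3*m + 3*w <= 1) && ((!(p > 4*r - 10)) ==> p <= -2)
The weakest precondition is (p > 4*r - 10 ==> 3*m + 3*w <= 1) && ((!(p > 4*r - 10)) ==> p <= -2).
Check whether (p > 4*r - 10 ==> 3*m + 3*w <= 1) && ((!(p > 4*r - 10)) ==> p <= 2) implies it.
Countermodel: at the initial state m = 0, p = 2, r = 3, w = 0, the precondition holds but the weakest precondition fails.
Answer: invalid
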